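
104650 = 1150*91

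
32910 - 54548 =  - 21638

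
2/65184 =1/32592 =0.00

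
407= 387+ 20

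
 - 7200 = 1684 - 8884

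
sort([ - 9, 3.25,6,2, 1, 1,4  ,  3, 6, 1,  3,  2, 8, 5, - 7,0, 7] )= [ - 9,- 7,  0, 1, 1, 1, 2, 2, 3, 3, 3.25,  4, 5,6, 6,  7, 8] 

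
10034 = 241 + 9793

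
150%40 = 30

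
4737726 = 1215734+3521992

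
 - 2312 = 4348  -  6660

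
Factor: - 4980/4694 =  - 2490/2347  =  - 2^1*3^1 * 5^1*83^1*2347^( - 1)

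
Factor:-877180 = - 2^2*5^1*61^1 * 719^1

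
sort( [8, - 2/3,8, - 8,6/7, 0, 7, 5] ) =[- 8, - 2/3, 0,6/7,5, 7, 8, 8 ]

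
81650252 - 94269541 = - 12619289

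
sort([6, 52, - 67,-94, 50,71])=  [-94,-67,6,50,52, 71] 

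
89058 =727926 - 638868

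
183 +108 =291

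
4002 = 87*46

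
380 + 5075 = 5455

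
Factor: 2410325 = 5^2*67^1 * 1439^1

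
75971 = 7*10853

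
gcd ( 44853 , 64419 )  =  3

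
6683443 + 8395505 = 15078948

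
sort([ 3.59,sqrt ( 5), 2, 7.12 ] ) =[ 2,sqrt( 5),  3.59,7.12] 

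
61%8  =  5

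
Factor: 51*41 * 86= 179826 = 2^1*3^1*17^1*41^1*43^1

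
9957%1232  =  101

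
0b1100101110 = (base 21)1HG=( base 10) 814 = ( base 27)134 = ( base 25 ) 17e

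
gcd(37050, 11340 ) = 30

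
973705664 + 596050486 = 1569756150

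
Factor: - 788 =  - 2^2 * 197^1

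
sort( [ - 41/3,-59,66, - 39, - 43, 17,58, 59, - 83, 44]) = [ - 83, - 59,-43,-39,-41/3, 17,44,58,59,66] 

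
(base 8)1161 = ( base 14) 329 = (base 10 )625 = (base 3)212011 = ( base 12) 441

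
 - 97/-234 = 97/234=0.41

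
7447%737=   77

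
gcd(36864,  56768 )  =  64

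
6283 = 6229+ 54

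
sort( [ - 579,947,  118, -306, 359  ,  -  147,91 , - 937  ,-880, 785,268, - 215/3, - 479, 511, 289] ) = [ - 937, - 880, - 579,-479,-306,  -  147,-215/3, 91, 118,268,  289  ,  359,511, 785,947] 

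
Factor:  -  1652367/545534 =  - 2^ ( - 1)*3^1*11^( - 1)*137^( - 1)*181^( - 1)*550789^1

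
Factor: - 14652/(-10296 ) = 37/26=2^( - 1)*13^( - 1)* 37^1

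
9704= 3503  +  6201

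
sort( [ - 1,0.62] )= [ - 1,0.62]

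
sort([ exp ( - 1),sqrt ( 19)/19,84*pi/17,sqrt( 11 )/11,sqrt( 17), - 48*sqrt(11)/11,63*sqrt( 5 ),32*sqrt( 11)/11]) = [ - 48 * sqrt (11) /11,sqrt( 19 )/19,sqrt( 11 )/11,exp( - 1 ), sqrt(17) , 32*sqrt( 11)/11, 84 *pi/17,63*sqrt( 5)] 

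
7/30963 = 7/30963  =  0.00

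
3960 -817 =3143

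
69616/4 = 17404 =17404.00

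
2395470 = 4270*561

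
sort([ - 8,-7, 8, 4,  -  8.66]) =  [ - 8.66,- 8, - 7, 4 , 8]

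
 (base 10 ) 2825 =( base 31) 2t4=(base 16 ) b09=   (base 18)8ch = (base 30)345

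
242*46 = 11132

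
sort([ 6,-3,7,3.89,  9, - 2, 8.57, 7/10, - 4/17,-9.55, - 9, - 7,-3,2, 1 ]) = [  -  9.55,-9, - 7, - 3, - 3, - 2, - 4/17,7/10 , 1,2,  3.89,6,7, 8.57,9]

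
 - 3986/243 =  - 17 + 145/243 = -16.40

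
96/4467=32/1489=0.02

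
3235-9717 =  - 6482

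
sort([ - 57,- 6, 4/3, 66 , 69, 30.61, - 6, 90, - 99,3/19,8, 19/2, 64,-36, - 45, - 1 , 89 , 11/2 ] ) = [ - 99, - 57, - 45, - 36,-6, - 6, - 1,3/19,4/3, 11/2 , 8, 19/2,30.61, 64, 66, 69, 89, 90 ] 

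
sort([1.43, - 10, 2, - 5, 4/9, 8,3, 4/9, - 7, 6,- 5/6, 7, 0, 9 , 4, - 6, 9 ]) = [ - 10, - 7, - 6, - 5,-5/6, 0,4/9 , 4/9, 1.43,2, 3, 4, 6, 7, 8, 9,9 ]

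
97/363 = 97/363= 0.27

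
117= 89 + 28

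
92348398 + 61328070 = 153676468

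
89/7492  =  89/7492  =  0.01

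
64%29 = 6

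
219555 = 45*4879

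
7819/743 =10 + 389/743 = 10.52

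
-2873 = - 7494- - 4621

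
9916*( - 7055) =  - 69957380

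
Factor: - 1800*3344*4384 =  - 2^12 * 3^2*5^2*11^1*19^1*137^1 = -26388172800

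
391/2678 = 391/2678=0.15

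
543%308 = 235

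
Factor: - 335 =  - 5^1*  67^1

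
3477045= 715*4863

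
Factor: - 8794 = -2^1*4397^1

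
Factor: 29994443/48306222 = 2^( -1)*3^( - 2 ) * 17^2 * 103787^1*2683679^(-1)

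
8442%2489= 975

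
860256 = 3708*232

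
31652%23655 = 7997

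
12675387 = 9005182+3670205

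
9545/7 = 9545/7 = 1363.57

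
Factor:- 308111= - 61^1*5051^1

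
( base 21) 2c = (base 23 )28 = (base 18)30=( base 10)54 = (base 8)66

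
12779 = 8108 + 4671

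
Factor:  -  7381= -11^2*61^1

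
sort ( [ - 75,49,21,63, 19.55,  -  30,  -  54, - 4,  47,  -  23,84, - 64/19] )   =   [  -  75, - 54, - 30,-23, - 4,  -  64/19, 19.55,21, 47,49,63,84]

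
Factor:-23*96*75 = - 165600 = - 2^5*3^2 * 5^2 * 23^1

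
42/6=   7 = 7.00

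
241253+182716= 423969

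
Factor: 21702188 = 2^2*659^1*8233^1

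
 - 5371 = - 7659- -2288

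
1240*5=6200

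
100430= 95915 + 4515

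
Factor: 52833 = 3^1*11^1*1601^1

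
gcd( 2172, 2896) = 724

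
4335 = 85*51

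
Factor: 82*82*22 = 147928 = 2^3*11^1 * 41^2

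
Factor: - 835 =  - 5^1*167^1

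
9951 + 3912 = 13863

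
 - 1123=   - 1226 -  - 103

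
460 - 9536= - 9076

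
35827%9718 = 6673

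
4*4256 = 17024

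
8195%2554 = 533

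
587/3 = 195 + 2/3= 195.67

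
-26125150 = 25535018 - 51660168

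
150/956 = 75/478 = 0.16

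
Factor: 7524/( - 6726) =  - 66/59=-2^1*3^1 * 11^1*59^(-1)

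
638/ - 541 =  - 638/541=-1.18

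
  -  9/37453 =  - 9/37453 =-0.00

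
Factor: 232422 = 2^1 * 3^1*38737^1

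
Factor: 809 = 809^1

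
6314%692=86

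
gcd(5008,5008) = 5008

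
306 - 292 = 14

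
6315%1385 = 775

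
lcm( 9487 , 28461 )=28461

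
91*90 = 8190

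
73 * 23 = 1679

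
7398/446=16+131/223  =  16.59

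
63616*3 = 190848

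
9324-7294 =2030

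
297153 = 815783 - 518630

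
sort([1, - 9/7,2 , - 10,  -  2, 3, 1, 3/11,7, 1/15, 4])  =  [ - 10, - 2, - 9/7,1/15, 3/11, 1, 1, 2, 3, 4, 7]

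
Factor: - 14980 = - 2^2*5^1 *7^1*107^1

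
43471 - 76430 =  -32959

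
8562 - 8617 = -55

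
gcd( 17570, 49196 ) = 3514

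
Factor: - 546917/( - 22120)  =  989/40 = 2^(  -  3 )*5^( - 1)*23^1*43^1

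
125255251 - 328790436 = -203535185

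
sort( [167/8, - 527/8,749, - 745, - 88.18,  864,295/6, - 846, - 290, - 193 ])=[ - 846, - 745,-290, - 193, - 88.18, -527/8, 167/8, 295/6,  749,864]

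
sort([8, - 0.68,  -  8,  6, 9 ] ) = [ - 8, - 0.68,6, 8,9 ] 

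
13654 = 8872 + 4782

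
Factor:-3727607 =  - 13^1 * 17^1*101^1* 167^1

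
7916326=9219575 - 1303249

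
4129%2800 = 1329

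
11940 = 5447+6493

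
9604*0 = 0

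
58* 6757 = 391906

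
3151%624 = 31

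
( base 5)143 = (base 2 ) 110000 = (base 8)60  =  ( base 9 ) 53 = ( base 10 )48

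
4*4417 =17668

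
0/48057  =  0 = 0.00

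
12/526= 6/263 = 0.02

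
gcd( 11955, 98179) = 1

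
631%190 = 61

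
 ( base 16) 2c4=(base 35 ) k8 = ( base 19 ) 1i5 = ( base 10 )708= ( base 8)1304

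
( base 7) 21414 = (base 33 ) 4u6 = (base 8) 12350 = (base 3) 21100020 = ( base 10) 5352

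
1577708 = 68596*23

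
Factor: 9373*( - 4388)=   -  41128724 = -  2^2*7^1*13^1*103^1*1097^1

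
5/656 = 5/656 = 0.01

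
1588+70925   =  72513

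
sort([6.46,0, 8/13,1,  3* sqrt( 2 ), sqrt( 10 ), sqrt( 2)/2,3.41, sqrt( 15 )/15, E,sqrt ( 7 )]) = [ 0,  sqrt( 15 )/15, 8/13,sqrt(2)/2,  1,sqrt(7 ),E,sqrt(10 ),3.41,3*sqrt( 2), 6.46 ] 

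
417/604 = 417/604 = 0.69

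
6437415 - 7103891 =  - 666476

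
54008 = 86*628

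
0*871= 0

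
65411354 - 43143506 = 22267848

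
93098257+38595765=131694022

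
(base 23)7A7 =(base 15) 127A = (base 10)3940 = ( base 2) 111101100100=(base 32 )3r4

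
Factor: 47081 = 23^2*89^1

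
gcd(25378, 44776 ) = 2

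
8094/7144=213/188 = 1.13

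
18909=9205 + 9704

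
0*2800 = 0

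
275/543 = 275/543  =  0.51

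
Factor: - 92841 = - 3^1*7^1* 4421^1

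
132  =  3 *44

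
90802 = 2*45401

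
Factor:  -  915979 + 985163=2^6*23^1*47^1 =69184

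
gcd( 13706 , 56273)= 7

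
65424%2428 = 2296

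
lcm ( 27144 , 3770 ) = 135720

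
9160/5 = 1832  =  1832.00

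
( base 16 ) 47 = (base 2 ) 1000111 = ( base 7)131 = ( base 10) 71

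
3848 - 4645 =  - 797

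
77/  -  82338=-77/82338 =- 0.00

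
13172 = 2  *6586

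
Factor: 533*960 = 2^6* 3^1*5^1* 13^1 * 41^1= 511680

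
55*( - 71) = - 3905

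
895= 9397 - 8502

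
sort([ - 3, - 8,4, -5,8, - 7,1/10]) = [  -  8, - 7, - 5, - 3, 1/10,4, 8 ]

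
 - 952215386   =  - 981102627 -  - 28887241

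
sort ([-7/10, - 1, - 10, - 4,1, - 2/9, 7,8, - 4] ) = [ - 10,-4, - 4, - 1, - 7/10 , - 2/9 , 1, 7, 8 ] 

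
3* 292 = 876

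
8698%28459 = 8698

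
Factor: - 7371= -3^4* 7^1 * 13^1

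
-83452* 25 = -2086300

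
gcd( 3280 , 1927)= 41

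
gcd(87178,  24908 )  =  12454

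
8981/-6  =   - 8981/6 = -1496.83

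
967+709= 1676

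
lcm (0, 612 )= 0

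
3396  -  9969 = -6573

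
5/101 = 5/101 = 0.05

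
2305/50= 461/10 = 46.10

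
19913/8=2489 + 1/8 = 2489.12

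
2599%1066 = 467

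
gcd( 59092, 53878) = 1738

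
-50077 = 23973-74050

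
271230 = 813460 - 542230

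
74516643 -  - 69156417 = 143673060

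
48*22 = 1056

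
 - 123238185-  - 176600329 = 53362144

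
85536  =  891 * 96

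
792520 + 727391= 1519911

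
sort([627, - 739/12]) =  [  -  739/12,627]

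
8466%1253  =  948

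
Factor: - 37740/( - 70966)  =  510/959= 2^1 * 3^1*5^1 * 7^(-1)*17^1 *137^( - 1 )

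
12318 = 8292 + 4026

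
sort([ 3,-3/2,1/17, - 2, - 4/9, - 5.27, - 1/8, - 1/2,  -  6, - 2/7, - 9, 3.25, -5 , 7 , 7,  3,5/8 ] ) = [ - 9, - 6, - 5.27, - 5, -2,-3/2, - 1/2, - 4/9, - 2/7, - 1/8, 1/17,5/8,3, 3, 3.25,7, 7 ]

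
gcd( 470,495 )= 5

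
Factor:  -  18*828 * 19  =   - 2^3*3^4*19^1* 23^1  =  - 283176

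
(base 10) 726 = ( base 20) 1g6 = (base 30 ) o6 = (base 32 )mm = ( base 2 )1011010110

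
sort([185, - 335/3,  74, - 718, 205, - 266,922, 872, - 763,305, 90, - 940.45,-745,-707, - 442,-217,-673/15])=[ - 940.45, - 763 , - 745, - 718, - 707, - 442,-266 ,- 217, - 335/3, - 673/15,74, 90,185,205,305, 872,922 ] 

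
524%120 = 44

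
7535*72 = 542520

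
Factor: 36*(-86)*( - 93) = 287928 = 2^3*3^3*31^1*43^1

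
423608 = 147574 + 276034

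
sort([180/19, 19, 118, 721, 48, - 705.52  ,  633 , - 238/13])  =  [-705.52, - 238/13,180/19,  19,  48, 118,633,721]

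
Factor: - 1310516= - 2^2*327629^1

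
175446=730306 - 554860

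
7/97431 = 7/97431= 0.00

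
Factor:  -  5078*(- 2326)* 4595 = 54273511660 = 2^2*5^1*919^1*1163^1*2539^1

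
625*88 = 55000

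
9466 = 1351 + 8115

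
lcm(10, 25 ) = 50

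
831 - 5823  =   - 4992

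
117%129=117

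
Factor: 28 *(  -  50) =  - 1400= - 2^3*5^2 * 7^1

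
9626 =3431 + 6195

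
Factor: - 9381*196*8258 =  - 15183786408  =  - 2^3 * 3^1*7^2*53^1 * 59^1*4129^1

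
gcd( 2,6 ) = 2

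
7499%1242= 47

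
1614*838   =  1352532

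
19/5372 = 19/5372 =0.00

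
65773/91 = 65773/91 = 722.78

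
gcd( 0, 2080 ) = 2080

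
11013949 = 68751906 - 57737957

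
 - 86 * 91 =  - 7826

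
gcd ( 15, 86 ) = 1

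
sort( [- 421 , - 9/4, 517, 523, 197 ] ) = [ - 421, - 9/4,197, 517, 523]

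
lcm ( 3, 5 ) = 15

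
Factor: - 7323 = -3^1*2441^1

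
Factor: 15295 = 5^1*7^1 * 19^1*23^1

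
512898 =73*7026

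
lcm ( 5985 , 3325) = 29925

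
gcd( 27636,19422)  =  6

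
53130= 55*966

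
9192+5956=15148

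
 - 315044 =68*( - 4633)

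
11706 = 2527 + 9179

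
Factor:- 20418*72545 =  - 1481223810= -  2^1*3^1*5^1*11^1 * 41^1*83^1*1319^1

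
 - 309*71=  - 21939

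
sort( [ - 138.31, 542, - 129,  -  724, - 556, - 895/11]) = [-724, - 556, - 138.31,  -  129, - 895/11,542]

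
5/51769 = 5/51769 = 0.00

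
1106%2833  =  1106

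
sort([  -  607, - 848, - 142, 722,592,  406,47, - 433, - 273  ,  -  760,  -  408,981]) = [- 848, - 760,-607,  -  433, - 408,-273,  -  142, 47,406 , 592,722, 981]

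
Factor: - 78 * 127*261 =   -  2585466 = -2^1 * 3^3*13^1 * 29^1*127^1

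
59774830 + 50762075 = 110536905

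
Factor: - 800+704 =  - 96 = - 2^5*3^1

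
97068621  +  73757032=170825653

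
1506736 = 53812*28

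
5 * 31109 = 155545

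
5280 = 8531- 3251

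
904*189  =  170856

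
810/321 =270/107 = 2.52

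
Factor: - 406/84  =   - 2^( - 1 )*3^( - 1 ) *29^1 = - 29/6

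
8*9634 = 77072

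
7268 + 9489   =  16757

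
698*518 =361564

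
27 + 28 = 55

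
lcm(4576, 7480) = 388960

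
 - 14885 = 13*( - 1145 ) 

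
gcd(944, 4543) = 59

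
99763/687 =145+148/687 = 145.22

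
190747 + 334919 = 525666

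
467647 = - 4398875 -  - 4866522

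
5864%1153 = 99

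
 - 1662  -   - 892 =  - 770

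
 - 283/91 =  -283/91 = -  3.11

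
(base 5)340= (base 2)1011111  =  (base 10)95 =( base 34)2r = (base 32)2V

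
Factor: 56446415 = 5^1*149^1*75767^1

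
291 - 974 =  - 683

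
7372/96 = 76 + 19/24 = 76.79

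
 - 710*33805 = - 24001550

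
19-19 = 0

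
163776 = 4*40944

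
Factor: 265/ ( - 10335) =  - 1/39 = -3^( -1 )*13^ (-1) 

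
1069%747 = 322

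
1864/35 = 1864/35 = 53.26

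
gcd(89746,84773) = 1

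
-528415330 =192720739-721136069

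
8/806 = 4/403 = 0.01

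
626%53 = 43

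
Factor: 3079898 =2^1*197^1*7817^1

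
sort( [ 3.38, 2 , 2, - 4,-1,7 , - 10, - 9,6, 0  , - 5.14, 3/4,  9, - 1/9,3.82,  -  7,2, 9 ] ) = [ - 10,-9, - 7, -5.14, - 4, - 1,  -  1/9,0 , 3/4 , 2 , 2,2, 3.38,3.82,6,7, 9, 9]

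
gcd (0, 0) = 0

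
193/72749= 193/72749 = 0.00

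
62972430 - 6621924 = 56350506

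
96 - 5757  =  -5661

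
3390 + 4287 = 7677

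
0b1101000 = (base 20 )54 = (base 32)38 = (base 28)3K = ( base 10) 104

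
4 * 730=2920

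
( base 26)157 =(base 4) 30231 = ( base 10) 813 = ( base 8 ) 1455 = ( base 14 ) 421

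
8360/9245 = 1672/1849 = 0.90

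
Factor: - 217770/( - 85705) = 714/281 = 2^1 * 3^1*7^1 * 17^1*281^(-1) 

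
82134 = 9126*9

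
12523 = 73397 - 60874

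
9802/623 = 15 + 457/623 = 15.73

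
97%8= 1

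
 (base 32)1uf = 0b11111001111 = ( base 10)1999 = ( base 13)BAA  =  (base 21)4B4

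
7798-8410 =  - 612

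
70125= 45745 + 24380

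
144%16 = 0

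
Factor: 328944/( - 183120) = - 979/545 = -  5^( - 1)*11^1*89^1*109^( - 1 ) 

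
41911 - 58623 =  - 16712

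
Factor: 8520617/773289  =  3^( - 2)*7^1*11^( - 1 )* 73^( - 1)*107^( - 1)*853^1*1427^1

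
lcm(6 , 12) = 12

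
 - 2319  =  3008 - 5327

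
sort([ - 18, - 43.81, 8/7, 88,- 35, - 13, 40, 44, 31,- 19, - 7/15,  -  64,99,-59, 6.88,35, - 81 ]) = [ - 81, - 64, - 59,-43.81, - 35, - 19, - 18, - 13,  -  7/15, 8/7, 6.88,31,  35,40, 44, 88, 99]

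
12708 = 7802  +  4906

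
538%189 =160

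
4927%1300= 1027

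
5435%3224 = 2211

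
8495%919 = 224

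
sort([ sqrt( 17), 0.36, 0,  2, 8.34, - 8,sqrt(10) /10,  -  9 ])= [  -  9, - 8 , 0, sqrt( 10)/10,0.36, 2, sqrt(17), 8.34 ]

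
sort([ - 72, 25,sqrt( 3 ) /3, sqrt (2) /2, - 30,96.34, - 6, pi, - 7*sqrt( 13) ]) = [ - 72, -30, - 7 * sqrt(13), - 6,sqrt(3)/3,sqrt(2 ) /2, pi,25,96.34 ] 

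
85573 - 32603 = 52970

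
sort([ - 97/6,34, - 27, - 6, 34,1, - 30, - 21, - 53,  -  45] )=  [ - 53, - 45,  -  30, - 27, - 21, - 97/6 , - 6, 1, 34,34 ]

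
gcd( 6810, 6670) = 10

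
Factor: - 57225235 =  - 5^1*409^1 * 27983^1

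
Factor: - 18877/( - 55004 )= 2^( - 2)*43^1*439^1*13751^ ( - 1 ) 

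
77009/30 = 2566+29/30 = 2566.97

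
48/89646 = 8/14941 = 0.00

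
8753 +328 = 9081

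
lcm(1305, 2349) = 11745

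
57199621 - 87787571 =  - 30587950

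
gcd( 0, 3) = 3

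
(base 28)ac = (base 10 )292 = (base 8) 444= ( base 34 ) 8K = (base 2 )100100100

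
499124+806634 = 1305758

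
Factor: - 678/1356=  -2^( - 1 ) = - 1/2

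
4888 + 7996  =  12884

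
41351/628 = 65+531/628 = 65.85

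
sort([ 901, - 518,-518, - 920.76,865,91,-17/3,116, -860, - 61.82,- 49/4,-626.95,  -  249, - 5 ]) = [  -  920.76, - 860, - 626.95, - 518, - 518, - 249, - 61.82, - 49/4, - 17/3, - 5, 91, 116,865,901]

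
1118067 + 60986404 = 62104471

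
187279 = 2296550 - 2109271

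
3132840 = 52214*60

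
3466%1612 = 242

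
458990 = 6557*70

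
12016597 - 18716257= - 6699660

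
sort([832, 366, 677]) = [366, 677, 832]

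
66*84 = 5544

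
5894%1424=198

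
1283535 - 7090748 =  - 5807213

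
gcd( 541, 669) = 1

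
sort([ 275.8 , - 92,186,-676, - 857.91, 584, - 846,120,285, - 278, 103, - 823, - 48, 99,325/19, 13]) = [ - 857.91, - 846 , - 823 , - 676, - 278, - 92, - 48,  13, 325/19, 99, 103,120,  186, 275.8, 285,  584]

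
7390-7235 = 155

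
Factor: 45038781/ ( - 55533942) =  - 2^( - 1)*3^1*577^( - 1 )*1019^1* 1637^1*5347^( - 1)  =  -5004309/6170438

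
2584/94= 27+23/47=27.49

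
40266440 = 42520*947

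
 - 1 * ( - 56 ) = 56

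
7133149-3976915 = 3156234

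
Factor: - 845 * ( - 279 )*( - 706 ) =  - 2^1*3^2*5^1 * 13^2*31^1*353^1 = - 166443030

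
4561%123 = 10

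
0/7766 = 0 = 0.00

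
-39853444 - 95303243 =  - 135156687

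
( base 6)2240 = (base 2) 1000010000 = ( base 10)528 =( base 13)318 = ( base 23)mm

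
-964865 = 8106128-9070993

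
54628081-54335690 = 292391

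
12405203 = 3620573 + 8784630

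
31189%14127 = 2935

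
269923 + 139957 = 409880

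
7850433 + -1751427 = 6099006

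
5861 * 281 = 1646941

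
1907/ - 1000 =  - 2 + 93/1000 = - 1.91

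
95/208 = 95/208= 0.46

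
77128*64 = 4936192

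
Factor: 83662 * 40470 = 2^2*3^1*5^1*19^1*59^1*71^1*709^1  =  3385801140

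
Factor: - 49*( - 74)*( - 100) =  - 362600=- 2^3*5^2*7^2*37^1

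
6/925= 6/925=0.01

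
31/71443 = 31/71443 = 0.00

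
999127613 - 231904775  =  767222838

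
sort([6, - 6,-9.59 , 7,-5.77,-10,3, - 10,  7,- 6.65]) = [ - 10, - 10, - 9.59, - 6.65, - 6, - 5.77, 3, 6,7, 7]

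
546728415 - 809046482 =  - 262318067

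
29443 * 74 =2178782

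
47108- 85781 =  - 38673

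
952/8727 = 952/8727 = 0.11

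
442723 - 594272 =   -  151549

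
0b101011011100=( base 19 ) 7D6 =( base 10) 2780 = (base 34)2dq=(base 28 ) 3f8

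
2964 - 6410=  - 3446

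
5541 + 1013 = 6554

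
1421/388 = 1421/388 = 3.66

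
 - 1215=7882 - 9097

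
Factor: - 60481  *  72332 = -4374711692 =- 2^2*13^2*31^1*107^1*1951^1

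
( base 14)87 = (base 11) a9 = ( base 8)167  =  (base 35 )3E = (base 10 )119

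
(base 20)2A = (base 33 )1h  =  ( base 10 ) 50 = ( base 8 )62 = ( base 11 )46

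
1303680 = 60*21728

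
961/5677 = 961/5677 = 0.17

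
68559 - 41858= 26701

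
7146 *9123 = 65192958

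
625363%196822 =34897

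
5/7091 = 5/7091=0.00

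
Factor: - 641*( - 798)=2^1* 3^1*7^1*19^1* 641^1 = 511518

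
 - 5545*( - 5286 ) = 29310870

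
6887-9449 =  - 2562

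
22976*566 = 13004416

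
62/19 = 3+5/19 = 3.26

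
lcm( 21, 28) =84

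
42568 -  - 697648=740216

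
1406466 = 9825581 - 8419115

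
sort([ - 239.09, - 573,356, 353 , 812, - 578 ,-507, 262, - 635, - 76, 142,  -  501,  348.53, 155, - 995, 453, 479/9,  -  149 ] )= [  -  995,-635, - 578, - 573 , - 507 ,-501, - 239.09, - 149,  -  76,479/9 , 142,155,262, 348.53, 353, 356,453, 812]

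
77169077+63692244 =140861321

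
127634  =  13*9818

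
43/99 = 43/99 = 0.43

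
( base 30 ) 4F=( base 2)10000111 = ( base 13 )a5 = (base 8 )207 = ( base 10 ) 135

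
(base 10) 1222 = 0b10011000110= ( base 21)2G4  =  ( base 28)1fi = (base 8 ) 2306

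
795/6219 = 265/2073 =0.13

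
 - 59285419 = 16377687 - 75663106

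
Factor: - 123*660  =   -81180  =  -2^2 * 3^2*5^1*11^1  *  41^1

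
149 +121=270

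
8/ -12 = -1 + 1/3 = - 0.67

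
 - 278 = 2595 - 2873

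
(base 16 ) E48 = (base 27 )50B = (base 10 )3656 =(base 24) 688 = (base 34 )35i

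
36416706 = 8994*4049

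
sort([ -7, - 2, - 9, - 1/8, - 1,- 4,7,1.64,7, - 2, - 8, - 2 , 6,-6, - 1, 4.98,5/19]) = [-9 , - 8,-7, - 6, - 4, - 2,-2, - 2 ,  -  1, - 1, - 1/8,5/19, 1.64,4.98,6,7,7] 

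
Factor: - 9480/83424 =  - 5/44 = -2^(-2 ) * 5^1*11^( - 1 ) 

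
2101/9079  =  2101/9079 = 0.23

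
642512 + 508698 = 1151210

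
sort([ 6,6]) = [6,  6]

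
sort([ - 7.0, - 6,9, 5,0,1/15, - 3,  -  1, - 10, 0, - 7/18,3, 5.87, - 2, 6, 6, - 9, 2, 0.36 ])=[ - 10, - 9, - 7.0, - 6 , - 3,- 2,  -  1, - 7/18,0,0, 1/15, 0.36,  2,3, 5, 5.87 , 6,6, 9] 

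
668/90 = 334/45 =7.42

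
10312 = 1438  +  8874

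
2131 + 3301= 5432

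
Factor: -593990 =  - 2^1 * 5^1 *59399^1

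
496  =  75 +421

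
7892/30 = 263+1/15 = 263.07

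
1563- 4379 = - 2816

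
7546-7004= 542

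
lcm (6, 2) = 6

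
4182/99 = 42 + 8/33 = 42.24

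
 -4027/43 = - 94 + 15/43 = -93.65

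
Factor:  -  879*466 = -409614 = -  2^1*3^1*233^1*293^1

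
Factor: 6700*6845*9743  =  446828594500 = 2^2*5^3*37^2*67^1*9743^1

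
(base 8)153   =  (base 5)412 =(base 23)4f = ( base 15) 72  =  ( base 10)107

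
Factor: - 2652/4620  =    -  5^ ( - 1) * 7^( - 1 )* 11^( - 1 ) *13^1*17^1 = - 221/385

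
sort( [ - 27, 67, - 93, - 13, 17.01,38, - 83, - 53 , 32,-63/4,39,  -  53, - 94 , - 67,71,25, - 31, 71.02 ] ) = [  -  94, - 93,- 83,-67, - 53, - 53, - 31, - 27,- 63/4,-13, 17.01,25, 32,38,39,  67,71 , 71.02] 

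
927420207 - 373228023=554192184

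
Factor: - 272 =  - 2^4*17^1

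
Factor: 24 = 2^3 * 3^1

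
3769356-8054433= -4285077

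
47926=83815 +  - 35889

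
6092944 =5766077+326867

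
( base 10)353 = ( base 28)ch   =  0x161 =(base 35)A3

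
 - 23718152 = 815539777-839257929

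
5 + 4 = 9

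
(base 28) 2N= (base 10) 79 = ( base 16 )4F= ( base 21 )3G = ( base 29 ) 2l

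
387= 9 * 43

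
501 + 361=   862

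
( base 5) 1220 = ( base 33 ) 5k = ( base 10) 185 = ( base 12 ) 135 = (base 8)271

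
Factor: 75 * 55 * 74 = 2^1 * 3^1*5^3*11^1*37^1 =305250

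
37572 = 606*62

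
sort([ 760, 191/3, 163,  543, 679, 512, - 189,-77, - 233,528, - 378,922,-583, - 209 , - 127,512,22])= [ - 583,-378, - 233, - 209 , - 189, - 127, - 77,22,  191/3, 163,  512, 512 , 528, 543, 679, 760,922]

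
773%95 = 13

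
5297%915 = 722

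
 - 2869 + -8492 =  - 11361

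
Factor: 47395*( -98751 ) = -4680303645 = - 3^1*5^1*9479^1*32917^1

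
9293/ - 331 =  - 9293/331  =  - 28.08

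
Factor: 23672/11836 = 2 = 2^1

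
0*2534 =0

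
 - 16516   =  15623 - 32139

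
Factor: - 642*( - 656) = 2^5 * 3^1*41^1*107^1 =421152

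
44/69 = 44/69 = 0.64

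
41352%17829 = 5694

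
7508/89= 84 + 32/89= 84.36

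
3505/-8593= - 1+5088/8593 = -  0.41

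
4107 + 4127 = 8234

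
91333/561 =162 + 41/51 = 162.80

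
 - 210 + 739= 529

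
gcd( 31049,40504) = 61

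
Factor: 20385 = 3^3 * 5^1 * 151^1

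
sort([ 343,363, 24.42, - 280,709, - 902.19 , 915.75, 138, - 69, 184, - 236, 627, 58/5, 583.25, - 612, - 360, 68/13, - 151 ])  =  [ - 902.19, - 612,- 360, - 280, - 236, - 151, - 69, 68/13, 58/5,24.42, 138, 184, 343, 363, 583.25,627, 709,915.75] 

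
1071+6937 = 8008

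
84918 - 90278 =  - 5360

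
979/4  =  244 + 3/4 = 244.75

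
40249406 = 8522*4723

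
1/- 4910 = - 1/4910 = - 0.00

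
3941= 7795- 3854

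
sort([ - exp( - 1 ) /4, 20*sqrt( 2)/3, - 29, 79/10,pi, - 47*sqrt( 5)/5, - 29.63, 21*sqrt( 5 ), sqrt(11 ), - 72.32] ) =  [ - 72.32, - 29.63, - 29,-47*sqrt(5)/5, - exp( - 1 ) /4, pi,  sqrt(11),79/10, 20 * sqrt(2) /3,  21*sqrt( 5 ) ] 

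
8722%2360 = 1642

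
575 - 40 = 535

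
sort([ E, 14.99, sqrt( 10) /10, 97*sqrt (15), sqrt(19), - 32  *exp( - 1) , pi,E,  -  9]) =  [ - 32 *exp ( - 1),-9, sqrt(10)/10, E, E,pi,sqrt( 19 ), 14.99, 97*sqrt( 15 )]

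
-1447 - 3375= - 4822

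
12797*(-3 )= - 38391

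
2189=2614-425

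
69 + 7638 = 7707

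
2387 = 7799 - 5412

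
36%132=36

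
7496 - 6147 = 1349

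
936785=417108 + 519677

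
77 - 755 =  -678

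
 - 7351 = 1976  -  9327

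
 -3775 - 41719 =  - 45494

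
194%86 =22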